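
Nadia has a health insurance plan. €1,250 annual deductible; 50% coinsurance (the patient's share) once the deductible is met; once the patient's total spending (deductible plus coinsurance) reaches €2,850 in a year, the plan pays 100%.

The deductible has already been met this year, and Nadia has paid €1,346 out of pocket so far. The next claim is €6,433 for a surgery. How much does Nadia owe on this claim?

With the deductible met, the entire €6,433 is subject to coinsurance.
50% of €6,433 = €3,216.50 falls to the patient.
That would bring total out-of-pocket to €4,562.50, past the €2,850 cap. The patient is capped at €2,850 − €1,346 = €1,504 on this claim.

€1,504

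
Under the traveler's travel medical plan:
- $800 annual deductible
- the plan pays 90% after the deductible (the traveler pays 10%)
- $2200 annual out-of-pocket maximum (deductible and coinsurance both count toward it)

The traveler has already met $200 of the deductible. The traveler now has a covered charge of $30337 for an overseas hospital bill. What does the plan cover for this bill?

Remaining deductible: $800 − $200 = $600.
After the $600 deductible portion, $30337 − $600 = $29737 is subject to coinsurance.
Coinsurance: $29737 × 10% = $2973.70.
That puts the traveler's cost at $600 + $2973.70 = $3573.70 before any cap.
That would bring total out-of-pocket to $3773.70, past the $2200 cap. The traveler is capped at $2200 − $200 = $2000 on this claim.
The plan picks up $30337 − $2000 = $28337.

$28337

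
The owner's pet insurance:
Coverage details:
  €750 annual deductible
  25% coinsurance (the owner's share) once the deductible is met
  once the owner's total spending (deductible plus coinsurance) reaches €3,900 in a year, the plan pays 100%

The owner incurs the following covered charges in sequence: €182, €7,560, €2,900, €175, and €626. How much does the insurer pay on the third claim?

€2,175

Claim 1 (€182): entire amount goes to the deductible. Owner pays €182; OOP now €182. Insurer: €182 − €182 = €0.
Claim 2 (€7,560): €568 to deductible, leaving €6,992; owner's 25% is €1,748. Owner owes €2,316 (running OOP €2,498). Insurer: €7,560 − €2,316 = €5,244.
Claim 3 (€2,900): deductible met; 25% of €2,900 = €725. Cost to owner: €725. OOP to date €3,223. Plan pays €2,900 − €725 = €2,175.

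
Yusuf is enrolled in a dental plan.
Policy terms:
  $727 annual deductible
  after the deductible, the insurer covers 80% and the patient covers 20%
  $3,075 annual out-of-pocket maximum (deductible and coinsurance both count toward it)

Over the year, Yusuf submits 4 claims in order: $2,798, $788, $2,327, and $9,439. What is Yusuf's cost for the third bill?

$465.40

#1 ($2,798): $727 finishes the deductible; $2,071 goes to coinsurance; patient's 20% is $414.20. Patient pays $1,141.20; OOP now $1,141.20.
#2 ($788): deductible already satisfied, so patient's share is 20% × $788 = $157.60. Patient pays $157.60; OOP now $1,298.80.
#3 ($2,327): deductible already satisfied, so patient's share is 20% × $2,327 = $465.40. Patient pays $465.40; OOP now $1,764.20.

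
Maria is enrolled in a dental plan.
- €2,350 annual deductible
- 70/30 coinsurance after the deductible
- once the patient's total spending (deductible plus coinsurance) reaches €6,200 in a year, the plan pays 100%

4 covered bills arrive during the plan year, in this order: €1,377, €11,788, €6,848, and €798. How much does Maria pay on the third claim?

Claim 1 — €1,377: fully absorbed by the deductible. Patient owes €1,377 (running OOP €1,377).
Claim 2 — €11,788: deductible takes €973, €10,815 remains; patient's 30% is €3,244.50. Cost to patient: €4,217.50. OOP to date €5,594.50.
Claim 3 — €6,848: 30% coinsurance on €6,848 = €2,054.40. Adding that to €5,594.50 gives €7,648.90, past the €6,200 cap; patient pays only €6,200 − €5,594.50 = €605.50.

€605.50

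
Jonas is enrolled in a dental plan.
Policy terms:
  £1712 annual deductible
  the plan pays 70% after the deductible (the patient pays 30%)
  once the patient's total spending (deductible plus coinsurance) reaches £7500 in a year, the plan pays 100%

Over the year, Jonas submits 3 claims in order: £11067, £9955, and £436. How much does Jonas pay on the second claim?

Bill 1, £11067: £1712 to deductible, leaving £9355; patient's 30% is £2806.50. Patient owes £4518.50 (running OOP £4518.50).
Bill 2, £9955: 30% coinsurance on £9955 = £2986.50. That would push OOP to £7505, over the £7500 cap, so patient pays £7500 − £4518.50 = £2981.50.

£2981.50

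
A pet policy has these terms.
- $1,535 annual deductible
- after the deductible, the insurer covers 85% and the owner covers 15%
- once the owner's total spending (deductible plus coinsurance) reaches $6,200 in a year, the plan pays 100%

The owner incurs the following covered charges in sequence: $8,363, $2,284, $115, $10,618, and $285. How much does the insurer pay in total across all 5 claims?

Bill 1, $8,363: deductible takes $1,535, $6,828 remains; coinsurance $6,828 × 15% = $1,024.20. Owner pays $2,559.20; OOP now $2,559.20. Insurer: $8,363 − $2,559.20 = $5,803.80.
Bill 2, $2,284: 15% coinsurance on $2,284 = $342.60. Owner owes $342.60 (running OOP $2,901.80). Insurer: $2,284 − $342.60 = $1,941.40.
Bill 3, $115: deductible already satisfied, so owner's share is 15% × $115 = $17.25. Cost to owner: $17.25. OOP to date $2,919.05. Insurer: $115 − $17.25 = $97.75.
Bill 4, $10,618: 15% coinsurance on $10,618 = $1,592.70. Owner pays $1,592.70; OOP now $4,511.75. Plan pays $10,618 − $1,592.70 = $9,025.30.
Bill 5, $285: 15% coinsurance on $285 = $42.75. Owner owes $42.75 (running OOP $4,554.50). Insurer: $285 − $42.75 = $242.25.
Insurer total: $5,803.80 + $1,941.40 + $97.75 + $9,025.30 + $242.25 = $17,110.50.

$17,110.50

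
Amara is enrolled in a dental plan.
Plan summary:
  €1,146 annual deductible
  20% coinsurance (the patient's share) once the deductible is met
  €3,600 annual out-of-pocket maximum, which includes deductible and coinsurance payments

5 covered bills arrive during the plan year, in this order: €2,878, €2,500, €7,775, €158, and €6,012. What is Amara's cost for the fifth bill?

€21

Claim 1 (€2,878): €1,146 finishes the deductible; €1,732 goes to coinsurance; 20% of €1,732 = €346.40. Patient pays €1,492.40; OOP now €1,492.40.
Claim 2 (€2,500): deductible already satisfied, so patient's share is 20% × €2,500 = €500. Cost to patient: €500. OOP to date €1,992.40.
Claim 3 (€7,775): deductible met; 20% of €7,775 = €1,555. Patient owes €1,555 (running OOP €3,547.40).
Claim 4 (€158): deductible already satisfied, so patient's share is 20% × €158 = €31.60. Patient pays €31.60; OOP now €3,579.
Claim 5 (€6,012): 20% coinsurance on €6,012 = €1,202.40. OOP would hit €4,781.40 > €3,600, so the cap limits the patient to €3,600 − €3,579 = €21.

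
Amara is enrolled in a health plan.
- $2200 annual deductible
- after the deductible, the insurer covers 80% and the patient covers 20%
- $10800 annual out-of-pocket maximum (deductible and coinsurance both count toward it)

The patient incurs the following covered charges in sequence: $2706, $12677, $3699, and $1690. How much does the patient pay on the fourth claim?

Bill 1, $2706: $2200 finishes the deductible; $506 goes to coinsurance; patient's 20% is $101.20. Cost to patient: $2301.20. OOP to date $2301.20.
Bill 2, $12677: deductible met; 20% of $12677 = $2535.40. Cost to patient: $2535.40. OOP to date $4836.60.
Bill 3, $3699: deductible met; 20% of $3699 = $739.80. Patient pays $739.80; OOP now $5576.40.
Bill 4, $1690: 20% coinsurance on $1690 = $338. Patient owes $338 (running OOP $5914.40).

$338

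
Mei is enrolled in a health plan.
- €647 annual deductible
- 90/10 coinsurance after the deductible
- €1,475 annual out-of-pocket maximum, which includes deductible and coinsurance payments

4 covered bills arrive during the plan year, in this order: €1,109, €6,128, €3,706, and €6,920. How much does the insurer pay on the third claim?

€3,537

Bill 1, €1,109: deductible takes €647, €462 remains; coinsurance €462 × 10% = €46.20. Patient owes €693.20 (running OOP €693.20). Insurer: €1,109 − €693.20 = €415.80.
Bill 2, €6,128: deductible met; 10% of €6,128 = €612.80. Cost to patient: €612.80. OOP to date €1,306. Plan pays €6,128 − €612.80 = €5,515.20.
Bill 3, €3,706: deductible already satisfied, so patient's share is 10% × €3,706 = €370.60. OOP would hit €1,676.60 > €1,475, so the cap limits the patient to €1,475 − €1,306 = €169. Insurer: €3,706 − €169 = €3,537.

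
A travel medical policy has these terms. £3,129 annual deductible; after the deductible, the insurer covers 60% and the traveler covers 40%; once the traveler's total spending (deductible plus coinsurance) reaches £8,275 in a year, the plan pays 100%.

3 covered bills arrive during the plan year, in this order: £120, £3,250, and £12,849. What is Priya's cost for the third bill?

#1 (£120): entire amount goes to the deductible. Traveler owes £120 (running OOP £120).
#2 (£3,250): £3,009 finishes the deductible; £241 goes to coinsurance; coinsurance £241 × 40% = £96.40. Cost to traveler: £3,105.40. OOP to date £3,225.40.
#3 (£12,849): deductible already satisfied, so traveler's share is 40% × £12,849 = £5,139.60. That would push OOP to £8,365, over the £8,275 cap, so traveler pays £8,275 − £3,225.40 = £5,049.60.

£5,049.60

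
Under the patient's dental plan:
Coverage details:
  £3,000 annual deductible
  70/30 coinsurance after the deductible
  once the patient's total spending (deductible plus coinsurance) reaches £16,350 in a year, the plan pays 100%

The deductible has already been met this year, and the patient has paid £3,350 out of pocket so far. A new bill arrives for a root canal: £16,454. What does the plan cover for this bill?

The deductible is already satisfied, so the full bill goes to coinsurance.
Patient's 30% share of £16,454 is £4,936.20.
Cumulative spending £3,350 + £4,936.20 = £8,286.20 stays under the £16,350 maximum.
The plan picks up £16,454 − £4,936.20 = £11,517.80.

£11,517.80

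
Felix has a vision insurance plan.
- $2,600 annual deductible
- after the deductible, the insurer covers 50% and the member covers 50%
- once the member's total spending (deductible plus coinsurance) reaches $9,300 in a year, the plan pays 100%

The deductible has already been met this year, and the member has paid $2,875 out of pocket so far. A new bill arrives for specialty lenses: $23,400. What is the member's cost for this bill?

$6,425

With the deductible met, the entire $23,400 is subject to coinsurance.
Coinsurance: $23,400 × 50% = $11,700.
Year-to-date out-of-pocket would reach $2,875 + $11,700 = $14,575, above the $9,300 maximum, so the member pays only $9,300 − $2,875 = $6,425.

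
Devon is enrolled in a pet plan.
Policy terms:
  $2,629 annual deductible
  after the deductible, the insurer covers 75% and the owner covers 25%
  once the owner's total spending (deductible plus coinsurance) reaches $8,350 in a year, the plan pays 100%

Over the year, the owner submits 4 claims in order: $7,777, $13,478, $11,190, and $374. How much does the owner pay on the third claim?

Claim 1 — $7,777: deductible takes $2,629, $5,148 remains; owner's 25% is $1,287. Owner pays $3,916; OOP now $3,916.
Claim 2 — $13,478: deductible already satisfied, so owner's share is 25% × $13,478 = $3,369.50. Cost to owner: $3,369.50. OOP to date $7,285.50.
Claim 3 — $11,190: deductible already satisfied, so owner's share is 25% × $11,190 = $2,797.50. OOP would hit $10,083 > $8,350, so the cap limits the owner to $8,350 − $7,285.50 = $1,064.50.

$1,064.50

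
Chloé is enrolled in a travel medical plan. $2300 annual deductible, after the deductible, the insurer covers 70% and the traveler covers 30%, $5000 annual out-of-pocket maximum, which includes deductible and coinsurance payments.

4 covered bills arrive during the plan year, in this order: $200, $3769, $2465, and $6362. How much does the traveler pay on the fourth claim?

$1459.80

Claim 1 — $200: all of it applies to the deductible. Cost to traveler: $200. OOP to date $200.
Claim 2 — $3769: $2100 to deductible, leaving $1669; 30% of $1669 = $500.70. Traveler owes $2600.70 (running OOP $2800.70).
Claim 3 — $2465: 30% coinsurance on $2465 = $739.50. Cost to traveler: $739.50. OOP to date $3540.20.
Claim 4 — $6362: deductible already satisfied, so traveler's share is 30% × $6362 = $1908.60. OOP would hit $5448.80 > $5000, so the cap limits the traveler to $5000 − $3540.20 = $1459.80.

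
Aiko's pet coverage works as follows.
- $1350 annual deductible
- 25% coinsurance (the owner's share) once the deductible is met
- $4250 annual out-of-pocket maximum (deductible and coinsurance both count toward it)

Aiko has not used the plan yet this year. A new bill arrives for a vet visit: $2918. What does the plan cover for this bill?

$1176

Deductible not yet touched, so the first $1350 of the bill goes to the deductible.
After the $1350 deductible portion, $2918 − $1350 = $1568 is subject to coinsurance.
25% of $1568 = $392 falls to the owner.
That puts the owner's cost at $1350 + $392 = $1742 before any cap.
Year-to-date out-of-pocket becomes $0 + $1742 = $1742, still under the $4250 maximum, so no cap applies.
The plan picks up $2918 − $1742 = $1176.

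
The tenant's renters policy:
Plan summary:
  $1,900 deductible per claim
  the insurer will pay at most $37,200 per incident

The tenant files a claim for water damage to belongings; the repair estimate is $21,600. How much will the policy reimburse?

$19,700

Less the $1,900 deductible: $21,600 − $1,900 = $19,700.
That's under the $37,200 cap, so the insurer reimburses the full $19,700.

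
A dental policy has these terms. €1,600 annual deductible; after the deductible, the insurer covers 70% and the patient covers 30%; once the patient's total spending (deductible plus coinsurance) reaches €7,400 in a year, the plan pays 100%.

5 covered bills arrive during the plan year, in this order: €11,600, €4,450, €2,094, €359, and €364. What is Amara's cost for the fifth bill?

Bill 1, €11,600: deductible takes €1,600, €10,000 remains; 30% of €10,000 = €3,000. Cost to patient: €4,600. OOP to date €4,600.
Bill 2, €4,450: deductible met; 30% of €4,450 = €1,335. Patient pays €1,335; OOP now €5,935.
Bill 3, €2,094: deductible already satisfied, so patient's share is 30% × €2,094 = €628.20. Patient owes €628.20 (running OOP €6,563.20).
Bill 4, €359: deductible met; 30% of €359 = €107.70. Patient owes €107.70 (running OOP €6,670.90).
Bill 5, €364: deductible met; 30% of €364 = €109.20. Patient owes €109.20 (running OOP €6,780.10).

€109.20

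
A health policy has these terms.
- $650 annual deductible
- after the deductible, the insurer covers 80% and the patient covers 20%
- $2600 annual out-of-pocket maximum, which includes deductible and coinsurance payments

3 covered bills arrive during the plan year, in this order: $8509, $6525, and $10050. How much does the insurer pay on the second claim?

Bill 1, $8509: $650 finishes the deductible; $7859 goes to coinsurance; patient's 20% is $1571.80. Patient owes $2221.80 (running OOP $2221.80). Insurer: $8509 − $2221.80 = $6287.20.
Bill 2, $6525: deductible met; 20% of $6525 = $1305. OOP would hit $3526.80 > $2600, so the cap limits the patient to $2600 − $2221.80 = $378.20. Plan pays $6525 − $378.20 = $6146.80.

$6146.80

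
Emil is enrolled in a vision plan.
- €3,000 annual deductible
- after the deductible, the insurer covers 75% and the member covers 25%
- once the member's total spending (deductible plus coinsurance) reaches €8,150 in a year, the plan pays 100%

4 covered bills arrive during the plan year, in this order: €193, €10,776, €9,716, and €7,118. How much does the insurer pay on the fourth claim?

€6,389.25

Bill 1, €193: fully absorbed by the deductible. Member pays €193; OOP now €193. Plan pays €193 − €193 = €0.
Bill 2, €10,776: €2,807 to deductible, leaving €7,969; member's 25% is €1,992.25. Cost to member: €4,799.25. OOP to date €4,992.25. Plan pays €10,776 − €4,799.25 = €5,976.75.
Bill 3, €9,716: 25% coinsurance on €9,716 = €2,429. Cost to member: €2,429. OOP to date €7,421.25. Plan pays €9,716 − €2,429 = €7,287.
Bill 4, €7,118: deductible already satisfied, so member's share is 25% × €7,118 = €1,779.50. That would push OOP to €9,200.75, over the €8,150 cap, so member pays €8,150 − €7,421.25 = €728.75. Insurer: €7,118 − €728.75 = €6,389.25.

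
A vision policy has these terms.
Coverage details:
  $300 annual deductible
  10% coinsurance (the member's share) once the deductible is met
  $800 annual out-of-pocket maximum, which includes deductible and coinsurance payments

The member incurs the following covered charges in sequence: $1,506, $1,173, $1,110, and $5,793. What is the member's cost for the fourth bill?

$151.10

#1 ($1,506): $300 finishes the deductible; $1,206 goes to coinsurance; 10% of $1,206 = $120.60. Member owes $420.60 (running OOP $420.60).
#2 ($1,173): deductible already satisfied, so member's share is 10% × $1,173 = $117.30. Member pays $117.30; OOP now $537.90.
#3 ($1,110): 10% coinsurance on $1,110 = $111. Member owes $111 (running OOP $648.90).
#4 ($5,793): 10% coinsurance on $5,793 = $579.30. That would push OOP to $1,228.20, over the $800 cap, so member pays $800 − $648.90 = $151.10.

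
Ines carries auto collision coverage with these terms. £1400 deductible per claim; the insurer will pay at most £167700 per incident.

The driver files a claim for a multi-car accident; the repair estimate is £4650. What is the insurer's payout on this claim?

£3250

After the deductible, £4650 − £1400 = £3250 remains.
£3250 is within the £167700 limit, so the insurer pays £3250.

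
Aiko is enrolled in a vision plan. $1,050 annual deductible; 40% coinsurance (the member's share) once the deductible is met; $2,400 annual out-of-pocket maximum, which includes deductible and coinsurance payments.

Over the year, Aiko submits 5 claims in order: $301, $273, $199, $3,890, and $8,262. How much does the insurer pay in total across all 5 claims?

$10,525

Bill 1, $301: all of it applies to the deductible. Member owes $301 (running OOP $301). Plan pays $301 − $301 = $0.
Bill 2, $273: fully absorbed by the deductible. Member pays $273; OOP now $574. Insurer: $273 − $273 = $0.
Bill 3, $199: all of it applies to the deductible. Member pays $199; OOP now $773. Insurer: $199 − $199 = $0.
Bill 4, $3,890: deductible takes $277, $3,613 remains; coinsurance $3,613 × 40% = $1,445.20. Claim cost before the cap: $277 + $1,445.20 = $1,722.20. OOP would hit $2,495.20 > $2,400, so the cap limits the member to $2,400 − $773 = $1,627. Insurer: $3,890 − $1,627 = $2,263.
Bill 5, $8,262: deductible met; 40% of $8,262 = $3,304.80. Adding that to $2,400 gives $5,704.80, past the $2,400 cap; member pays only $2,400 − $2,400 = $0. Plan pays $8,262 − $0 = $8,262.
Insurer total: $0 + $0 + $0 + $2,263 + $8,262 = $10,525.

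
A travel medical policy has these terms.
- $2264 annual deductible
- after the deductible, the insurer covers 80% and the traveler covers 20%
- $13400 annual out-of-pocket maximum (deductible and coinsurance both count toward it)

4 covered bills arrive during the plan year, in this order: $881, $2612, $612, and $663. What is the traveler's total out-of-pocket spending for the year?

$2764.80

Claim 1 — $881: fully absorbed by the deductible. Cost to traveler: $881. OOP to date $881.
Claim 2 — $2612: $1383 finishes the deductible; $1229 goes to coinsurance; coinsurance $1229 × 20% = $245.80. Traveler pays $1628.80; OOP now $2509.80.
Claim 3 — $612: deductible met; 20% of $612 = $122.40. Traveler pays $122.40; OOP now $2632.20.
Claim 4 — $663: deductible met; 20% of $663 = $132.60. Cost to traveler: $132.60. OOP to date $2764.80.
Total paid by the traveler: $881 + $1628.80 + $122.40 + $132.60 = $2764.80.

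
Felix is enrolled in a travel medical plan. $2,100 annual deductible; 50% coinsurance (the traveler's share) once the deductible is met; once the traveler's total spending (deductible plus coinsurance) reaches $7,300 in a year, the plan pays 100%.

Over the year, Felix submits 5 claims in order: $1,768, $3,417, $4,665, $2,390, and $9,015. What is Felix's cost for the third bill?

$2,332.50

#1 ($1,768): all of it applies to the deductible. Traveler owes $1,768 (running OOP $1,768).
#2 ($3,417): $332 to deductible, leaving $3,085; coinsurance $3,085 × 50% = $1,542.50. Traveler pays $1,874.50; OOP now $3,642.50.
#3 ($4,665): 50% coinsurance on $4,665 = $2,332.50. Traveler owes $2,332.50 (running OOP $5,975).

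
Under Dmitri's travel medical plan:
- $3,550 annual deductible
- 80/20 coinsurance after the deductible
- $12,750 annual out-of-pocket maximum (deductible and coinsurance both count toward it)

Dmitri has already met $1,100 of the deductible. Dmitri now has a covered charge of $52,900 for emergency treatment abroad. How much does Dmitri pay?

$11,650

$1,100 of the $3,550 deductible is already met, leaving $2,450.
That leaves $52,900 − $2,450 = $50,450 for coinsurance.
Coinsurance: $50,450 × 20% = $10,090.
Traveler responsibility before any cap: $2,450 + $10,090 = $12,540.
That would bring total out-of-pocket to $13,640, past the $12,750 cap. The traveler is capped at $12,750 − $1,100 = $11,650 on this claim.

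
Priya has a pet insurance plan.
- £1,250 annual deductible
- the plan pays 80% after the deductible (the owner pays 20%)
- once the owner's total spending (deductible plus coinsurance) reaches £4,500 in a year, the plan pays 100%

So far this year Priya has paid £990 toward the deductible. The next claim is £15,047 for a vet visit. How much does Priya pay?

Deductible still to meet: £1,250 − £990 = £260.
After the £260 deductible portion, £15,047 − £260 = £14,787 is subject to coinsurance.
20% of £14,787 = £2,957.40 falls to the owner.
Owner responsibility before any cap: £260 + £2,957.40 = £3,217.40.
Cumulative spending £990 + £3,217.40 = £4,207.40 stays under the £4,500 maximum.

£3,217.40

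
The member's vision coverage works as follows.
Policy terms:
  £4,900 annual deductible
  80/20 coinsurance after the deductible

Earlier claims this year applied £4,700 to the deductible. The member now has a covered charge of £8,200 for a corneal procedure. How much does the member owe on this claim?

£4,700 of the £4,900 deductible is already met, leaving £200.
The remaining £8,000 (= £8,200 − £200) moves to coinsurance.
20% of £8,000 = £1,600 falls to the member.
So the member owes £200 + £1,600 = £1,800.

£1,800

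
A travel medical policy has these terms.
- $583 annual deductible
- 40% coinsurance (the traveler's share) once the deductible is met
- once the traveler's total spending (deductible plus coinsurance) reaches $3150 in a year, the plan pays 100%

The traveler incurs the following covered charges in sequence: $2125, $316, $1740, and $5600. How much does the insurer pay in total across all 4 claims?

$6631

Claim 1 ($2125): deductible takes $583, $1542 remains; traveler's 40% is $616.80. Traveler pays $1199.80; OOP now $1199.80. Plan pays $2125 − $1199.80 = $925.20.
Claim 2 ($316): deductible already satisfied, so traveler's share is 40% × $316 = $126.40. Traveler pays $126.40; OOP now $1326.20. Insurer: $316 − $126.40 = $189.60.
Claim 3 ($1740): deductible already satisfied, so traveler's share is 40% × $1740 = $696. Cost to traveler: $696. OOP to date $2022.20. Insurer: $1740 − $696 = $1044.
Claim 4 ($5600): 40% coinsurance on $5600 = $2240. That would push OOP to $4262.20, over the $3150 cap, so traveler pays $3150 − $2022.20 = $1127.80. Plan pays $5600 − $1127.80 = $4472.20.
Insurer total: $925.20 + $189.60 + $1044 + $4472.20 = $6631.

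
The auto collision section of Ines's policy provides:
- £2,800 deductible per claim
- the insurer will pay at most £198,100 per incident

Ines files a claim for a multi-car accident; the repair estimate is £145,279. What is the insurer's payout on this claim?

£142,479

Subtract the deductible: £145,279 − £2,800 = £142,479.
£142,479 is within the £198,100 limit, so the insurer pays £142,479.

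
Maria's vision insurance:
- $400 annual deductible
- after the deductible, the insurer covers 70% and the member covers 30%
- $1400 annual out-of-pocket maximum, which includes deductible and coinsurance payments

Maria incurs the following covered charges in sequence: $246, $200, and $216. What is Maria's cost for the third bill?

#1 ($246): all of it applies to the deductible. Member owes $246 (running OOP $246).
#2 ($200): $154 to deductible, leaving $46; 30% of $46 = $13.80. Cost to member: $167.80. OOP to date $413.80.
#3 ($216): deductible met; 30% of $216 = $64.80. Member owes $64.80 (running OOP $478.60).

$64.80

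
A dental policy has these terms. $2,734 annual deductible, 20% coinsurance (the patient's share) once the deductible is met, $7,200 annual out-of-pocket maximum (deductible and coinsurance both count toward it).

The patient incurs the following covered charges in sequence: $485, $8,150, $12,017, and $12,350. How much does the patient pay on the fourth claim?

$882.40

Bill 1, $485: entire amount goes to the deductible. Patient owes $485 (running OOP $485).
Bill 2, $8,150: $2,249 finishes the deductible; $5,901 goes to coinsurance; patient's 20% is $1,180.20. Cost to patient: $3,429.20. OOP to date $3,914.20.
Bill 3, $12,017: deductible met; 20% of $12,017 = $2,403.40. Cost to patient: $2,403.40. OOP to date $6,317.60.
Bill 4, $12,350: deductible already satisfied, so patient's share is 20% × $12,350 = $2,470. OOP would hit $8,787.60 > $7,200, so the cap limits the patient to $7,200 − $6,317.60 = $882.40.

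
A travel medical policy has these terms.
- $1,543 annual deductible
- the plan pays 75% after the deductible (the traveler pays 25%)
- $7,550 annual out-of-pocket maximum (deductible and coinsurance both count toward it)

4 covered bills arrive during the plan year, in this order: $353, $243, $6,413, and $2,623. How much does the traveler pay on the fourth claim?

$655.75

#1 ($353): fully absorbed by the deductible. Traveler owes $353 (running OOP $353).
#2 ($243): entire amount goes to the deductible. Cost to traveler: $243. OOP to date $596.
#3 ($6,413): deductible takes $947, $5,466 remains; traveler's 25% is $1,366.50. Traveler owes $2,313.50 (running OOP $2,909.50).
#4 ($2,623): deductible met; 25% of $2,623 = $655.75. Traveler owes $655.75 (running OOP $3,565.25).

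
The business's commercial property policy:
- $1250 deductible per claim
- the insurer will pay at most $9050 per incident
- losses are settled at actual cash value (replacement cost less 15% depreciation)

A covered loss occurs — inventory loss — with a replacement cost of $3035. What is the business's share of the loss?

$1705.25

Actual cash value after 15% depreciation: $3035 × 85% = $2579.75.
After the deductible, $2579.75 − $1250 = $1329.75 remains.
That's under the $9050 cap, so the insurer reimburses the full $1329.75.
Business's share is the uncovered remainder: $3035 − $1329.75 = $1705.25.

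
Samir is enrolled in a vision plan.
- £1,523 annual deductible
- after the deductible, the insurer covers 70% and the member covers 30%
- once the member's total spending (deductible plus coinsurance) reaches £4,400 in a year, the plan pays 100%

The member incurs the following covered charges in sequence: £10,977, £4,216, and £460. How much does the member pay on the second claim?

Bill 1, £10,977: £1,523 finishes the deductible; £9,454 goes to coinsurance; member's 30% is £2,836.20. Member pays £4,359.20; OOP now £4,359.20.
Bill 2, £4,216: 30% coinsurance on £4,216 = £1,264.80. OOP would hit £5,624 > £4,400, so the cap limits the member to £4,400 − £4,359.20 = £40.80.

£40.80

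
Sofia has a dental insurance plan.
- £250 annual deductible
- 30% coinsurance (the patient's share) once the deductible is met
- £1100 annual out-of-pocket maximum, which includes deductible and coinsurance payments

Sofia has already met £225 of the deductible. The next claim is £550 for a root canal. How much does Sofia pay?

Remaining deductible: £250 − £225 = £25.
After the £25 deductible portion, £550 − £25 = £525 is subject to coinsurance.
30% of £525 = £157.50 falls to the patient.
Patient responsibility before any cap: £25 + £157.50 = £182.50.
Total out-of-pocket so far would be £225 + £182.50 = £407.50, below the £1100 cap — no reduction.

£182.50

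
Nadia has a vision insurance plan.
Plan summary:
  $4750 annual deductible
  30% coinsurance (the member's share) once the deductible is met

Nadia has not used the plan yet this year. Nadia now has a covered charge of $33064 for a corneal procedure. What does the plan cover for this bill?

The full $4750 deductible is still open; $4750 of this bill applies to it.
After the $4750 deductible portion, $33064 − $4750 = $28314 is subject to coinsurance.
Coinsurance: $28314 × 30% = $8494.20.
That puts the member's cost at $4750 + $8494.20 = $13244.20.
The plan picks up $33064 − $13244.20 = $19819.80.

$19819.80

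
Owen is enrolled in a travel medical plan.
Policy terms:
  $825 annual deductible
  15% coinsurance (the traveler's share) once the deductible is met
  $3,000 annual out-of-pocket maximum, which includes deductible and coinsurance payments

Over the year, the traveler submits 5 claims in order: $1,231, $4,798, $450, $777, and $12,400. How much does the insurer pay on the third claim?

Bill 1, $1,231: $825 finishes the deductible; $406 goes to coinsurance; coinsurance $406 × 15% = $60.90. Traveler owes $885.90 (running OOP $885.90). Plan pays $1,231 − $885.90 = $345.10.
Bill 2, $4,798: deductible already satisfied, so traveler's share is 15% × $4,798 = $719.70. Traveler owes $719.70 (running OOP $1,605.60). Plan pays $4,798 − $719.70 = $4,078.30.
Bill 3, $450: deductible met; 15% of $450 = $67.50. Traveler owes $67.50 (running OOP $1,673.10). Plan pays $450 − $67.50 = $382.50.

$382.50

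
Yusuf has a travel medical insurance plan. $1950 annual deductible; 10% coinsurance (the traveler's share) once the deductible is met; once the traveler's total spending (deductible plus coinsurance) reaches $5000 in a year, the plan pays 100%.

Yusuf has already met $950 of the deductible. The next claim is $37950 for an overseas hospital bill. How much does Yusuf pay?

$4050

$950 of the $1950 deductible is already met, leaving $1000.
The remaining $36950 (= $37950 − $1000) moves to coinsurance.
Traveler's 10% share of $36950 is $3695.
So the traveler owes $1000 + $3695 = $4695 before any cap.
That would bring total out-of-pocket to $5645, past the $5000 cap. The traveler is capped at $5000 − $950 = $4050 on this claim.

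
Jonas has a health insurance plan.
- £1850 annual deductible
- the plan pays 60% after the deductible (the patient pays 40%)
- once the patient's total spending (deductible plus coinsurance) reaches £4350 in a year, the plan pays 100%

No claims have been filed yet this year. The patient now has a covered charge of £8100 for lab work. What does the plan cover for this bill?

£3750

Deductible not yet touched, so the first £1850 of the bill goes to the deductible.
The remaining £6250 (= £8100 − £1850) moves to coinsurance.
40% of £6250 = £2500 falls to the patient.
That puts the patient's cost at £1850 + £2500 = £4350 before any cap.
Cumulative spending £0 + £4350 = £4350 stays under the £4350 maximum.
The plan picks up £8100 − £4350 = £3750.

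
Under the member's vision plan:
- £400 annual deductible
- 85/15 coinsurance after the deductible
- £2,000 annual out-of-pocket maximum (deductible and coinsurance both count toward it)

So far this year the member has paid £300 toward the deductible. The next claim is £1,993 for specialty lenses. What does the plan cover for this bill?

£1,609.05

Deductible still to meet: £400 − £300 = £100.
After the £100 deductible portion, £1,993 − £100 = £1,893 is subject to coinsurance.
Coinsurance: £1,893 × 15% = £283.95.
That puts the member's cost at £100 + £283.95 = £383.95 before any cap.
Total out-of-pocket so far would be £300 + £383.95 = £683.95, below the £2,000 cap — no reduction.
The plan picks up £1,993 − £383.95 = £1,609.05.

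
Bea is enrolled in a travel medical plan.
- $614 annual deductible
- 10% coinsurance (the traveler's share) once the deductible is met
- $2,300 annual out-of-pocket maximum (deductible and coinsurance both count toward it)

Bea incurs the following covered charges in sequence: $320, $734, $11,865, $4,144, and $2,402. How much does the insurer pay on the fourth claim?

Claim 1 — $320: fully absorbed by the deductible. Cost to traveler: $320. OOP to date $320. Plan pays $320 − $320 = $0.
Claim 2 — $734: $294 finishes the deductible; $440 goes to coinsurance; traveler's 10% is $44. Cost to traveler: $338. OOP to date $658. Plan pays $734 − $338 = $396.
Claim 3 — $11,865: deductible met; 10% of $11,865 = $1,186.50. Cost to traveler: $1,186.50. OOP to date $1,844.50. Plan pays $11,865 − $1,186.50 = $10,678.50.
Claim 4 — $4,144: deductible met; 10% of $4,144 = $414.40. Cost to traveler: $414.40. OOP to date $2,258.90. Plan pays $4,144 − $414.40 = $3,729.60.

$3,729.60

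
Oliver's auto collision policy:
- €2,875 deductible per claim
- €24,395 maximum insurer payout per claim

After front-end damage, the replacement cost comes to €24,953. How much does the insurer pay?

Less the €2,875 deductible: €24,953 − €2,875 = €22,078.
€22,078 is within the €24,395 limit, so the insurer pays €22,078.

€22,078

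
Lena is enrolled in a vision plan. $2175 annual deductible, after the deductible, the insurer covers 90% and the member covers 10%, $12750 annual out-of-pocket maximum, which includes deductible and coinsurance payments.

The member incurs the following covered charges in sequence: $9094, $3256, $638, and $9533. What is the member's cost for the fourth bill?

Bill 1, $9094: deductible takes $2175, $6919 remains; member's 10% is $691.90. Member owes $2866.90 (running OOP $2866.90).
Bill 2, $3256: deductible already satisfied, so member's share is 10% × $3256 = $325.60. Member pays $325.60; OOP now $3192.50.
Bill 3, $638: deductible already satisfied, so member's share is 10% × $638 = $63.80. Member pays $63.80; OOP now $3256.30.
Bill 4, $9533: 10% coinsurance on $9533 = $953.30. Member owes $953.30 (running OOP $4209.60).

$953.30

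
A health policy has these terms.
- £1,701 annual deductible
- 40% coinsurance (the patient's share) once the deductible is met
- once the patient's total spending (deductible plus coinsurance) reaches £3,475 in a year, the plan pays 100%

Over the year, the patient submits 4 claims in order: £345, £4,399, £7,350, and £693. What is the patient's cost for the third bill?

Claim 1 (£345): entire amount goes to the deductible. Patient pays £345; OOP now £345.
Claim 2 (£4,399): deductible takes £1,356, £3,043 remains; patient's 40% is £1,217.20. Patient owes £2,573.20 (running OOP £2,918.20).
Claim 3 (£7,350): deductible already satisfied, so patient's share is 40% × £7,350 = £2,940. That would push OOP to £5,858.20, over the £3,475 cap, so patient pays £3,475 − £2,918.20 = £556.80.

£556.80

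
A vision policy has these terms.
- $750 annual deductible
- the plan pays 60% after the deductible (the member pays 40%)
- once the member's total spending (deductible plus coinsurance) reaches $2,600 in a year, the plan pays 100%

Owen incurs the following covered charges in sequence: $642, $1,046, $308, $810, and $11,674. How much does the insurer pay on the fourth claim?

$486

Bill 1, $642: entire amount goes to the deductible. Cost to member: $642. OOP to date $642. Plan pays $642 − $642 = $0.
Bill 2, $1,046: $108 to deductible, leaving $938; member's 40% is $375.20. Member owes $483.20 (running OOP $1,125.20). Plan pays $1,046 − $483.20 = $562.80.
Bill 3, $308: deductible met; 40% of $308 = $123.20. Cost to member: $123.20. OOP to date $1,248.40. Plan pays $308 − $123.20 = $184.80.
Bill 4, $810: deductible already satisfied, so member's share is 40% × $810 = $324. Member pays $324; OOP now $1,572.40. Insurer: $810 − $324 = $486.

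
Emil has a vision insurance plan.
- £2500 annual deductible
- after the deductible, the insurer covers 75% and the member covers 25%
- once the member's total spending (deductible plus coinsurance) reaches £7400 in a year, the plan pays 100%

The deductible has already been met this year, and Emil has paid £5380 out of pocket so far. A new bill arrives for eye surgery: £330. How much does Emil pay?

£82.50

With the deductible met, the entire £330 is subject to coinsurance.
Member's 25% share of £330 is £82.50.
Year-to-date out-of-pocket becomes £5380 + £82.50 = £5462.50, still under the £7400 maximum, so no cap applies.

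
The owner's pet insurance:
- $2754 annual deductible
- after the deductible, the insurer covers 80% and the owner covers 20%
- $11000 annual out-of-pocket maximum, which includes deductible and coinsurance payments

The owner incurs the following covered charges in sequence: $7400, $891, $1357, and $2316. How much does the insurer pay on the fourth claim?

Bill 1, $7400: deductible takes $2754, $4646 remains; owner's 20% is $929.20. Cost to owner: $3683.20. OOP to date $3683.20. Insurer: $7400 − $3683.20 = $3716.80.
Bill 2, $891: deductible met; 20% of $891 = $178.20. Cost to owner: $178.20. OOP to date $3861.40. Plan pays $891 − $178.20 = $712.80.
Bill 3, $1357: deductible met; 20% of $1357 = $271.40. Owner pays $271.40; OOP now $4132.80. Insurer: $1357 − $271.40 = $1085.60.
Bill 4, $2316: deductible met; 20% of $2316 = $463.20. Cost to owner: $463.20. OOP to date $4596. Plan pays $2316 − $463.20 = $1852.80.

$1852.80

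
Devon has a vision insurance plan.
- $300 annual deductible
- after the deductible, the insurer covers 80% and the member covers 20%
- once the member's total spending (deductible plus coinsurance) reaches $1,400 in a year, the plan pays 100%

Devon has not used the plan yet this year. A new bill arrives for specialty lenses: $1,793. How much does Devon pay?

$598.60

Nothing has been paid toward the $300 deductible, so the first $300 of this charge is applied there.
After the $300 deductible portion, $1,793 − $300 = $1,493 is subject to coinsurance.
Member's 20% share of $1,493 is $298.60.
So the member owes $300 + $298.60 = $598.60 before any cap.
Total out-of-pocket so far would be $0 + $598.60 = $598.60, below the $1,400 cap — no reduction.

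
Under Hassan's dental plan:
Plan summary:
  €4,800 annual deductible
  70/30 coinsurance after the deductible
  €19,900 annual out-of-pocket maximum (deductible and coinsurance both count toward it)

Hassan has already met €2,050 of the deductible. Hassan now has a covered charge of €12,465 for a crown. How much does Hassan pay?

€2,050 of the €4,800 deductible is already met, leaving €2,750.
After the €2,750 deductible portion, €12,465 − €2,750 = €9,715 is subject to coinsurance.
Coinsurance: €9,715 × 30% = €2,914.50.
That puts the patient's cost at €2,750 + €2,914.50 = €5,664.50 before any cap.
Year-to-date out-of-pocket becomes €2,050 + €5,664.50 = €7,714.50, still under the €19,900 maximum, so no cap applies.

€5,664.50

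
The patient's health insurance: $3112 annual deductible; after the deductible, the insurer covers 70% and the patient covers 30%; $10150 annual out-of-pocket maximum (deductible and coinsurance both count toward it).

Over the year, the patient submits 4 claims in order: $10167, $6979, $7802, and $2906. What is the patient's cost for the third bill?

$2340.60

Bill 1, $10167: $3112 to deductible, leaving $7055; coinsurance $7055 × 30% = $2116.50. Patient pays $5228.50; OOP now $5228.50.
Bill 2, $6979: 30% coinsurance on $6979 = $2093.70. Cost to patient: $2093.70. OOP to date $7322.20.
Bill 3, $7802: 30% coinsurance on $7802 = $2340.60. Cost to patient: $2340.60. OOP to date $9662.80.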